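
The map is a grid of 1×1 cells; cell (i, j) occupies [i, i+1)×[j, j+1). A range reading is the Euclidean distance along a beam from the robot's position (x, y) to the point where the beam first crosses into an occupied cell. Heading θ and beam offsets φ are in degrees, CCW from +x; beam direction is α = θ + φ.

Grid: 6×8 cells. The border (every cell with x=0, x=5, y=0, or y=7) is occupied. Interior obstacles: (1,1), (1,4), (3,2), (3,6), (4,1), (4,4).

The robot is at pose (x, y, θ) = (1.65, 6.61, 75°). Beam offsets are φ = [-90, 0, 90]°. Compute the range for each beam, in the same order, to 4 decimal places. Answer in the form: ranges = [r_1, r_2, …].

ranges = [1.3976, 0.4038, 0.6729]

beam 1: φ=-90°, α=345°
  d=(0.9659,-0.2588)  start (1,6)  tX=0.3623 tY=2.3569  stride 1/|dx|=1.0353 1/|dy|=3.8637
    cross x-line → (2,6), t=0.3623
    cross x-line → (3,6), t=1.3976 (wall)
  → r_1 = 1.3976
beam 2: φ=0°, α=75°
  d=(0.2588,0.9659)  start (1,6)  tX=1.3523 tY=0.4038  stride 1/|dx|=3.8637 1/|dy|=1.0353
    cross y-line → (1,7), t=0.4038 (wall)
  → r_2 = 0.4038
beam 3: φ=90°, α=165°
  d=(-0.9659,0.2588)  start (1,6)  tX=0.6729 tY=1.5068  stride 1/|dx|=1.0353 1/|dy|=3.8637
    cross x-line → (0,6), t=0.6729 (wall)
  → r_3 = 0.6729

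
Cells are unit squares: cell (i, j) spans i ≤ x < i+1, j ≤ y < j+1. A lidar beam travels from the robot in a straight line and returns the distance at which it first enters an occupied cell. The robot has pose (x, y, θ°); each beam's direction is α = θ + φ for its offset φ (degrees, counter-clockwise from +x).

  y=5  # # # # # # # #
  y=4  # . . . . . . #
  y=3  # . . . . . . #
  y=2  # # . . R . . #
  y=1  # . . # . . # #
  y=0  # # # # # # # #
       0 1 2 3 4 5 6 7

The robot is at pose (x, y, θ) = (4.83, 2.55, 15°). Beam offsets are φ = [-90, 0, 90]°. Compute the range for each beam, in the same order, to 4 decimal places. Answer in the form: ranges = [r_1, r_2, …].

ranges = [1.6047, 2.2465, 2.5364]

beam 1: φ=-90°, α=285°
  dir = (cos 285°, sin 285°) = (0.2588, -0.9659); from cell (4,2)
  next x-line at t=0.6568, next y-line at t=0.5694; Δt_x=3.8637, Δt_y=1.0353
    y: enter (4,1) at t=0.5694
    x: enter (5,1) at t=0.6568
    y: enter (5,0) at t=1.6047 ← occupied
  → r_1 = 1.6047
beam 2: φ=0°, α=15°
  dir = (cos 15°, sin 15°) = (0.9659, 0.2588); from cell (4,2)
  next x-line at t=0.1760, next y-line at t=1.7387; Δt_x=1.0353, Δt_y=3.8637
    x: enter (5,2) at t=0.1760
    x: enter (6,2) at t=1.2113
    y: enter (6,3) at t=1.7387
    x: enter (7,3) at t=2.2465 ← occupied
  → r_2 = 2.2465
beam 3: φ=90°, α=105°
  dir = (cos 105°, sin 105°) = (-0.2588, 0.9659); from cell (4,2)
  next x-line at t=3.2069, next y-line at t=0.4659; Δt_x=3.8637, Δt_y=1.0353
    y: enter (4,3) at t=0.4659
    y: enter (4,4) at t=1.5012
    y: enter (4,5) at t=2.5364 ← occupied
  → r_3 = 2.5364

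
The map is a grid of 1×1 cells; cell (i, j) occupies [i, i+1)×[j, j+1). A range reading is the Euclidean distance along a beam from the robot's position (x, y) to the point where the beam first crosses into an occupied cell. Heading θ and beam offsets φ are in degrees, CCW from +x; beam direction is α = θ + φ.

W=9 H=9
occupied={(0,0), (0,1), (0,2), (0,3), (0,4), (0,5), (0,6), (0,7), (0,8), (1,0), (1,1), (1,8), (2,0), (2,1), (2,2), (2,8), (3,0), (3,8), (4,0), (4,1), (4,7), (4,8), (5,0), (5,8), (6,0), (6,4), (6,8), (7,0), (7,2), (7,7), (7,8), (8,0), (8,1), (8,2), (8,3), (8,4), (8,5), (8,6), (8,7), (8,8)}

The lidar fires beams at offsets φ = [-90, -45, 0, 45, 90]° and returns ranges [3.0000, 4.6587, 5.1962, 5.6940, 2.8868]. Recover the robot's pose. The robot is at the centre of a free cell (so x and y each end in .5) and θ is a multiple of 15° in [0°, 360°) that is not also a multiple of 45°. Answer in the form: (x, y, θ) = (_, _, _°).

(x, y, θ) = (2.5, 5.5, 330°)

The pose lattice has 41·16 = 656 candidates. Test each by forward raycasting.
  (6.5, 2.5, 240°): beam 1 = 6.3509 ≠ 3.0000 ✗
  (7.5, 3.5, 120°): beam 1 = 0.5774 ≠ 3.0000 ✗
  (5.5, 7.5, 60°): beam 1 = 2.8868 ≠ 3.0000 ✗
  …
  (2.5, 5.5, 330°): r_1=3.0000, r_2=4.6587, r_3=5.1962, r_4=5.6940, r_5=2.8868 — all match ✓
Only this pose fits every beam.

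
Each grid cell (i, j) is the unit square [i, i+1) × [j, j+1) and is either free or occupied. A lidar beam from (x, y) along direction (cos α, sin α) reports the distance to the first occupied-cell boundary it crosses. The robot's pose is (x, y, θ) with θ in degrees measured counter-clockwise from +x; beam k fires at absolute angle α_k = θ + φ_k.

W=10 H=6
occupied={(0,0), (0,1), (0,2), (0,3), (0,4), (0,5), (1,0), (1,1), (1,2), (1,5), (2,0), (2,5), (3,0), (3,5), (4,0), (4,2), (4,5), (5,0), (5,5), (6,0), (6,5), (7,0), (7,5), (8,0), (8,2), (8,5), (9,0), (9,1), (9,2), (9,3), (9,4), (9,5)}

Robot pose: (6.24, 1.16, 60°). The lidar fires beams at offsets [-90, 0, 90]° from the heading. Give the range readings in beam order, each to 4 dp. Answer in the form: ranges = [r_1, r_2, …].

beam 1: φ=-90°, α=330°
  dir = (cos 330°, sin 330°) = (0.8660, -0.5000); from cell (6,1)
  next x-line at t=0.8776, next y-line at t=0.3200; Δt_x=1.1547, Δt_y=2.0000
    y: enter (6,0) at t=0.3200 ← occupied
  → r_1 = 0.3200
beam 2: φ=0°, α=60°
  dir = (cos 60°, sin 60°) = (0.5000, 0.8660); from cell (6,1)
  next x-line at t=1.5200, next y-line at t=0.9699; Δt_x=2.0000, Δt_y=1.1547
    y: enter (6,2) at t=0.9699
    x: enter (7,2) at t=1.5200
    y: enter (7,3) at t=2.1246
    y: enter (7,4) at t=3.2793
    x: enter (8,4) at t=3.5200
    y: enter (8,5) at t=4.4341 ← occupied
  → r_2 = 4.4341
beam 3: φ=90°, α=150°
  dir = (cos 150°, sin 150°) = (-0.8660, 0.5000); from cell (6,1)
  next x-line at t=0.2771, next y-line at t=1.6800; Δt_x=1.1547, Δt_y=2.0000
    x: enter (5,1) at t=0.2771
    x: enter (4,1) at t=1.4318
    y: enter (4,2) at t=1.6800 ← occupied
  → r_3 = 1.6800

ranges = [0.3200, 4.4341, 1.6800]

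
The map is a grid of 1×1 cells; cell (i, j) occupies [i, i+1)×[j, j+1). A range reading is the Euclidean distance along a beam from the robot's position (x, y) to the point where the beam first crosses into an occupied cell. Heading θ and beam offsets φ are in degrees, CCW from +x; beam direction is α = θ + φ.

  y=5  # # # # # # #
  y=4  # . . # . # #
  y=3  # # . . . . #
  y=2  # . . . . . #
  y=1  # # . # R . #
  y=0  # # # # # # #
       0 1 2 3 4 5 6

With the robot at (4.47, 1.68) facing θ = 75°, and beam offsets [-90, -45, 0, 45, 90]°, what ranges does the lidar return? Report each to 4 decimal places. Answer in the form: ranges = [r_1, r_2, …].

beam 1: φ=-90°, α=345°
  direction (0.9659, -0.2588); cell (4,1); t to first gridline: x 0.5487, y 2.6273 (then +1.0353 / +3.8637)
    (5,1) via x @ 0.5487
    (6,1) via x @ 1.5840  # hit
  → r_1 = 1.5840
beam 2: φ=-45°, α=30°
  direction (0.8660, 0.5000); cell (4,1); t to first gridline: x 0.6120, y 0.6400 (then +1.1547 / +2.0000)
    (5,1) via x @ 0.6120
    (5,2) via y @ 0.6400
    (6,2) via x @ 1.7667  # hit
  → r_2 = 1.7667
beam 3: φ=0°, α=75°
  direction (0.2588, 0.9659); cell (4,1); t to first gridline: x 2.0478, y 0.3313 (then +3.8637 / +1.0353)
    (4,2) via y @ 0.3313
    (4,3) via y @ 1.3666
    (5,3) via x @ 2.0478
    (5,4) via y @ 2.4018  # hit
  → r_3 = 2.4018
beam 4: φ=45°, α=120°
  direction (-0.5000, 0.8660); cell (4,1); t to first gridline: x 0.9400, y 0.3695 (then +2.0000 / +1.1547)
    (4,2) via y @ 0.3695
    (3,2) via x @ 0.9400
    (3,3) via y @ 1.5242
    (3,4) via y @ 2.6789  # hit
  → r_4 = 2.6789
beam 5: φ=90°, α=165°
  direction (-0.9659, 0.2588); cell (4,1); t to first gridline: x 0.4866, y 1.2364 (then +1.0353 / +3.8637)
    (3,1) via x @ 0.4866  # hit
  → r_5 = 0.4866

ranges = [1.5840, 1.7667, 2.4018, 2.6789, 0.4866]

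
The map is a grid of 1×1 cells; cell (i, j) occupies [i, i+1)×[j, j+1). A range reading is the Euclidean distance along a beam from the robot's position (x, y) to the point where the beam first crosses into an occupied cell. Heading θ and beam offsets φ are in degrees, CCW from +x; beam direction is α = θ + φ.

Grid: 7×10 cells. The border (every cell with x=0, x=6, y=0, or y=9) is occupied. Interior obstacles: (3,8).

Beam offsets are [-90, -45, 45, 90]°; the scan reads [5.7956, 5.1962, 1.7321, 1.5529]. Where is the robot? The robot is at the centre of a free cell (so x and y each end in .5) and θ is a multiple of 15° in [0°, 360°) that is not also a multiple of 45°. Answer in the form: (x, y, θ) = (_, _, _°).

(x, y, θ) = (5.5, 2.5, 195°)

Enumerate (i+0.5, j+0.5, θ) over the 39 free cells and 16 admissible headings. For each, cast all 4 beams and compare to the given ranges.
  (4.5, 6.5, 30°): beam 1 = 3.0000 ≠ 5.7956 ✗
  (3.5, 7.5, 75°): beam 1 = 2.5882 ≠ 5.7956 ✗
  (5.5, 8.5, 255°): beam 1 = 1.5529 ≠ 5.7956 ✗
  (3.5, 7.5, 345°): beam 1 = 6.7293 ≠ 5.7956 ✗
  (1.5, 1.5, 255°): beam 1 = 0.5176 ≠ 5.7956 ✗
  …
  (5.5, 2.5, 195°): r_1=5.7956, r_2=5.1962, r_3=1.7321, r_4=1.5529 — all match ✓
No second candidate reproduces the full scan.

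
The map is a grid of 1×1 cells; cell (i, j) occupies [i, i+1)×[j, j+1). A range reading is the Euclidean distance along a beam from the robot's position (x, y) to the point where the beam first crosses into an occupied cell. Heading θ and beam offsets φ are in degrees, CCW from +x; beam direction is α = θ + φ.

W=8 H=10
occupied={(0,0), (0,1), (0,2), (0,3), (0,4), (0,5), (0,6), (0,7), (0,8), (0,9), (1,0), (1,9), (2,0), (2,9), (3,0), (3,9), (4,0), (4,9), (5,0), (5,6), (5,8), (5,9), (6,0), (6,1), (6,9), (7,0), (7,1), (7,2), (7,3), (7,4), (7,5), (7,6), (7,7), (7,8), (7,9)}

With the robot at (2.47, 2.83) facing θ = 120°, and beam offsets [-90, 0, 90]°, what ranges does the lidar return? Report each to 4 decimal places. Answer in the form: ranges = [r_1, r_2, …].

ranges = [5.2308, 2.9400, 1.6974]

beam 1: φ=-90°, α=30°
  dir = (cos 30°, sin 30°) = (0.8660, 0.5000); from cell (2,2)
  next x-line at t=0.6120, next y-line at t=0.3400; Δt_x=1.1547, Δt_y=2.0000
    y: enter (2,3) at t=0.3400
    x: enter (3,3) at t=0.6120
    x: enter (4,3) at t=1.7667
    y: enter (4,4) at t=2.3400
    x: enter (5,4) at t=2.9214
    x: enter (6,4) at t=4.0761
    y: enter (6,5) at t=4.3400
    x: enter (7,5) at t=5.2308 ← occupied
  → r_1 = 5.2308
beam 2: φ=0°, α=120°
  dir = (cos 120°, sin 120°) = (-0.5000, 0.8660); from cell (2,2)
  next x-line at t=0.9400, next y-line at t=0.1963; Δt_x=2.0000, Δt_y=1.1547
    y: enter (2,3) at t=0.1963
    x: enter (1,3) at t=0.9400
    y: enter (1,4) at t=1.3510
    y: enter (1,5) at t=2.5057
    x: enter (0,5) at t=2.9400 ← occupied
  → r_2 = 2.9400
beam 3: φ=90°, α=210°
  dir = (cos 210°, sin 210°) = (-0.8660, -0.5000); from cell (2,2)
  next x-line at t=0.5427, next y-line at t=1.6600; Δt_x=1.1547, Δt_y=2.0000
    x: enter (1,2) at t=0.5427
    y: enter (1,1) at t=1.6600
    x: enter (0,1) at t=1.6974 ← occupied
  → r_3 = 1.6974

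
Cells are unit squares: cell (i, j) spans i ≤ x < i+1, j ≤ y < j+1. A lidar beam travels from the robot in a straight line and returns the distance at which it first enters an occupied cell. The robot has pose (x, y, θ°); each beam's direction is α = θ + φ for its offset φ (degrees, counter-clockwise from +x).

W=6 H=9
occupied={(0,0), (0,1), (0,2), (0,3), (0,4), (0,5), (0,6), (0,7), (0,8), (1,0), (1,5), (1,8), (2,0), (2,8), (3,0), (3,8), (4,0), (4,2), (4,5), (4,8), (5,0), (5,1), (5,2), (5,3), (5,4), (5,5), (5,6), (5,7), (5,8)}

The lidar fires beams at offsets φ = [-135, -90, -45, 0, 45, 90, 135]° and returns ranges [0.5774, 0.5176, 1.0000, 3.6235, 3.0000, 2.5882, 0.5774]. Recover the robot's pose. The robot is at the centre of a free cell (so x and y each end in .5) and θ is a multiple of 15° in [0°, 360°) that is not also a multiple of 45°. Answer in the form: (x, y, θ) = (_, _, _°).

The pose lattice has 25·16 = 400 candidates. Test each by forward raycasting.
  (1.5, 2.5, 165°): beam 1 = 4.0415 ≠ 0.5774 ✗
  (2.5, 4.5, 240°): beam 1 = 3.6235 ≠ 0.5774 ✗
  (4.5, 3.5, 150°): beam 1 = 0.5176 ≠ 0.5774 ✗
  …
  (1.5, 4.5, 285°): r_1=0.5774, r_2=0.5176, r_3=1.0000, r_4=3.6235, r_5=3.0000, r_6=2.5882, r_7=0.5774 — all match ✓
Only this pose fits every beam.

(x, y, θ) = (1.5, 4.5, 285°)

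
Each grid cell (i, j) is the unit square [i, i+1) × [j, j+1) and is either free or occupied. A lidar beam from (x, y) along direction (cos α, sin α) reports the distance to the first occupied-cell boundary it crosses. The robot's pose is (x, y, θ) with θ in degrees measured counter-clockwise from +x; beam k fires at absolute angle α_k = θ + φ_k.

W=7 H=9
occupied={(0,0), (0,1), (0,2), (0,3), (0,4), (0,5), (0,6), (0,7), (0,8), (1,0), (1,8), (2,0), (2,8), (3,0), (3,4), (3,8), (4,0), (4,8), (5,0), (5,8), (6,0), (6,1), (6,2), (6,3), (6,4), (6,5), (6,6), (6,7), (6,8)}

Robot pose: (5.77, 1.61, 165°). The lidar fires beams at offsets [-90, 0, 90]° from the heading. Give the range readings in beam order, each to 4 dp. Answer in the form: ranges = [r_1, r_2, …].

beam 1: φ=-90°, α=75°
  d=(0.2588,0.9659)  start (5,1)  tX=0.8887 tY=0.4038  stride 1/|dx|=3.8637 1/|dy|=1.0353
    cross y-line → (5,2), t=0.4038
    cross x-line → (6,2), t=0.8887 (wall)
  → r_1 = 0.8887
beam 2: φ=0°, α=165°
  d=(-0.9659,0.2588)  start (5,1)  tX=0.7972 tY=1.5068  stride 1/|dx|=1.0353 1/|dy|=3.8637
    cross x-line → (4,1), t=0.7972
    cross y-line → (4,2), t=1.5068
    cross x-line → (3,2), t=1.8324
    cross x-line → (2,2), t=2.8677
    cross x-line → (1,2), t=3.9030
    cross x-line → (0,2), t=4.9383 (wall)
  → r_2 = 4.9383
beam 3: φ=90°, α=255°
  d=(-0.2588,-0.9659)  start (5,1)  tX=2.9751 tY=0.6315  stride 1/|dx|=3.8637 1/|dy|=1.0353
    cross y-line → (5,0), t=0.6315 (wall)
  → r_3 = 0.6315

ranges = [0.8887, 4.9383, 0.6315]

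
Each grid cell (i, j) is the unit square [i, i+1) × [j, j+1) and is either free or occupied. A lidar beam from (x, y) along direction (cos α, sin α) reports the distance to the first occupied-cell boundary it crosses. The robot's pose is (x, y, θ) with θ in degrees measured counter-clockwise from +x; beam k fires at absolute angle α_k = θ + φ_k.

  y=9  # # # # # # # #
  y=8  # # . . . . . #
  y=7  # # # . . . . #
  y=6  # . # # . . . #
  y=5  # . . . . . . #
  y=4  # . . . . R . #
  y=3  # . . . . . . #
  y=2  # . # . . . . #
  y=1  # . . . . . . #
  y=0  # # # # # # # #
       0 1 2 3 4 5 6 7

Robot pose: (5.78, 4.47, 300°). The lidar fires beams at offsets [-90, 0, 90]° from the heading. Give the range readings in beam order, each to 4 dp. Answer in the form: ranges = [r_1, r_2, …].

beam 1: φ=-90°, α=210°
  cosα=-0.8660 sinα=-0.5000 | (5,4) | tMaxX 0.9007 tMaxY 0.9400 | tΔX 1.1547 tΔY 2.0000
    t=0.9007 [x] (4,4)
    t=0.9400 [y] (4,3)
    t=2.0554 [x] (3,3)
    t=2.9400 [y] (3,2)
    t=3.2101 [x] (2,2) — stop
  → r_1 = 3.2101
beam 2: φ=0°, α=300°
  cosα=0.5000 sinα=-0.8660 | (5,4) | tMaxX 0.4400 tMaxY 0.5427 | tΔX 2.0000 tΔY 1.1547
    t=0.4400 [x] (6,4)
    t=0.5427 [y] (6,3)
    t=1.6974 [y] (6,2)
    t=2.4400 [x] (7,2) — stop
  → r_2 = 2.4400
beam 3: φ=90°, α=30°
  cosα=0.8660 sinα=0.5000 | (5,4) | tMaxX 0.2540 tMaxY 1.0600 | tΔX 1.1547 tΔY 2.0000
    t=0.2540 [x] (6,4)
    t=1.0600 [y] (6,5)
    t=1.4087 [x] (7,5) — stop
  → r_3 = 1.4087

ranges = [3.2101, 2.4400, 1.4087]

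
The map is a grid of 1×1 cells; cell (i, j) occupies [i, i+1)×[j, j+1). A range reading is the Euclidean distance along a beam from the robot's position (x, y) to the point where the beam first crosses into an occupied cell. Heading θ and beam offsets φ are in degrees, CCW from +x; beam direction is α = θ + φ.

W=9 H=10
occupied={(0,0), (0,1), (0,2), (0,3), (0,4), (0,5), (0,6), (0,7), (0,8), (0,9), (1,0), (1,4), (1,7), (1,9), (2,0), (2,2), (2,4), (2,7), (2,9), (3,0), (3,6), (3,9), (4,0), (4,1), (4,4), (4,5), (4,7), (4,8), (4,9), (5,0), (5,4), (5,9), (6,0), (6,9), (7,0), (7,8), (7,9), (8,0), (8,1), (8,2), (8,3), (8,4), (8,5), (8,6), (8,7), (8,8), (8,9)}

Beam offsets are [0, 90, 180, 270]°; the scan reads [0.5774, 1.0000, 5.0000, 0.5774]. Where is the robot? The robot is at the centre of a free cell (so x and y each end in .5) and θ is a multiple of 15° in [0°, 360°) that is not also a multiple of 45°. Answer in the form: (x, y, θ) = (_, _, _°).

(x, y, θ) = (5.5, 1.5, 240°)

Enumerate (i+0.5, j+0.5, θ) over the 43 free cells and 16 admissible headings. For each, cast all 4 beams and compare to the given ranges.
  (6.5, 6.5, 75°): beam 1 = 1.9319 ≠ 0.5774 ✗
  (3.5, 7.5, 120°): beam 1 = 1.7321 ≠ 0.5774 ✗
  (1.5, 8.5, 300°): beam 3 = 0.5774 ≠ 5.0000 ✗
  (3.5, 1.5, 150°): beam 1 = 1.0000 ≠ 0.5774 ✗
  …
  (5.5, 1.5, 240°): r_1=0.5774, r_2=1.0000, r_3=5.0000, r_4=0.5774 — all match ✓
No second candidate reproduces the full scan.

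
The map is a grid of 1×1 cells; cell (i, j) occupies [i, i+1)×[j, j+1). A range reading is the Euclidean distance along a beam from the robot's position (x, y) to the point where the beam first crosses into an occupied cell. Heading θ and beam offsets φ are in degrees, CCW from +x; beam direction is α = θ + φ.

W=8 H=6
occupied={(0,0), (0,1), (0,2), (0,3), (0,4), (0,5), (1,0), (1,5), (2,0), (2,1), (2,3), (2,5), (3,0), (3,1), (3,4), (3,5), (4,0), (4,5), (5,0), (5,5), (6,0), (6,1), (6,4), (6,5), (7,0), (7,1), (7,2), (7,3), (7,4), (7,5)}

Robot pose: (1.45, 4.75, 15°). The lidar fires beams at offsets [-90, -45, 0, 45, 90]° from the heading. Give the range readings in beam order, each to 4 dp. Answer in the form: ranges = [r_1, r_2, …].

ranges = [2.8470, 1.5000, 0.9659, 0.2887, 0.2588]

beam 1: φ=-90°, α=285°
  cosα=0.2588 sinα=-0.9659 | (1,4) | tMaxX 2.1250 tMaxY 0.7765 | tΔX 3.8637 tΔY 1.0353
    t=0.7765 [y] (1,3)
    t=1.8117 [y] (1,2)
    t=2.1250 [x] (2,2)
    t=2.8470 [y] (2,1) — stop
  → r_1 = 2.8470
beam 2: φ=-45°, α=330°
  cosα=0.8660 sinα=-0.5000 | (1,4) | tMaxX 0.6351 tMaxY 1.5000 | tΔX 1.1547 tΔY 2.0000
    t=0.6351 [x] (2,4)
    t=1.5000 [y] (2,3) — stop
  → r_2 = 1.5000
beam 3: φ=0°, α=15°
  cosα=0.9659 sinα=0.2588 | (1,4) | tMaxX 0.5694 tMaxY 0.9659 | tΔX 1.0353 tΔY 3.8637
    t=0.5694 [x] (2,4)
    t=0.9659 [y] (2,5) — stop
  → r_3 = 0.9659
beam 4: φ=45°, α=60°
  cosα=0.5000 sinα=0.8660 | (1,4) | tMaxX 1.1000 tMaxY 0.2887 | tΔX 2.0000 tΔY 1.1547
    t=0.2887 [y] (1,5) — stop
  → r_4 = 0.2887
beam 5: φ=90°, α=105°
  cosα=-0.2588 sinα=0.9659 | (1,4) | tMaxX 1.7387 tMaxY 0.2588 | tΔX 3.8637 tΔY 1.0353
    t=0.2588 [y] (1,5) — stop
  → r_5 = 0.2588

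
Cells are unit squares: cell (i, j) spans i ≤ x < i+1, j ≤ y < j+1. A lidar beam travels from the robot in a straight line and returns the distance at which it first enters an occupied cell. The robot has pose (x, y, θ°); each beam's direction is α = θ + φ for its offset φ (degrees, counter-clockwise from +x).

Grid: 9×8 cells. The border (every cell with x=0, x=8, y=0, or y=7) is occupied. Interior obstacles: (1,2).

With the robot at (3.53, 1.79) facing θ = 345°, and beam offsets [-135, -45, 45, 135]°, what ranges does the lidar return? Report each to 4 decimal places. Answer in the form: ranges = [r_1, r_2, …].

ranges = [1.5800, 0.9122, 5.1615, 5.0600]

beam 1: φ=-135°, α=210°
  dir = (cos 210°, sin 210°) = (-0.8660, -0.5000); from cell (3,1)
  next x-line at t=0.6120, next y-line at t=1.5800; Δt_x=1.1547, Δt_y=2.0000
    x: enter (2,1) at t=0.6120
    y: enter (2,0) at t=1.5800 ← occupied
  → r_1 = 1.5800
beam 2: φ=-45°, α=300°
  dir = (cos 300°, sin 300°) = (0.5000, -0.8660); from cell (3,1)
  next x-line at t=0.9400, next y-line at t=0.9122; Δt_x=2.0000, Δt_y=1.1547
    y: enter (3,0) at t=0.9122 ← occupied
  → r_2 = 0.9122
beam 3: φ=45°, α=30°
  dir = (cos 30°, sin 30°) = (0.8660, 0.5000); from cell (3,1)
  next x-line at t=0.5427, next y-line at t=0.4200; Δt_x=1.1547, Δt_y=2.0000
    y: enter (3,2) at t=0.4200
    x: enter (4,2) at t=0.5427
    x: enter (5,2) at t=1.6974
    y: enter (5,3) at t=2.4200
    x: enter (6,3) at t=2.8521
    x: enter (7,3) at t=4.0068
    y: enter (7,4) at t=4.4200
    x: enter (8,4) at t=5.1615 ← occupied
  → r_3 = 5.1615
beam 4: φ=135°, α=120°
  dir = (cos 120°, sin 120°) = (-0.5000, 0.8660); from cell (3,1)
  next x-line at t=1.0600, next y-line at t=0.2425; Δt_x=2.0000, Δt_y=1.1547
    y: enter (3,2) at t=0.2425
    x: enter (2,2) at t=1.0600
    y: enter (2,3) at t=1.3972
    y: enter (2,4) at t=2.5519
    x: enter (1,4) at t=3.0600
    y: enter (1,5) at t=3.7066
    y: enter (1,6) at t=4.8613
    x: enter (0,6) at t=5.0600 ← occupied
  → r_4 = 5.0600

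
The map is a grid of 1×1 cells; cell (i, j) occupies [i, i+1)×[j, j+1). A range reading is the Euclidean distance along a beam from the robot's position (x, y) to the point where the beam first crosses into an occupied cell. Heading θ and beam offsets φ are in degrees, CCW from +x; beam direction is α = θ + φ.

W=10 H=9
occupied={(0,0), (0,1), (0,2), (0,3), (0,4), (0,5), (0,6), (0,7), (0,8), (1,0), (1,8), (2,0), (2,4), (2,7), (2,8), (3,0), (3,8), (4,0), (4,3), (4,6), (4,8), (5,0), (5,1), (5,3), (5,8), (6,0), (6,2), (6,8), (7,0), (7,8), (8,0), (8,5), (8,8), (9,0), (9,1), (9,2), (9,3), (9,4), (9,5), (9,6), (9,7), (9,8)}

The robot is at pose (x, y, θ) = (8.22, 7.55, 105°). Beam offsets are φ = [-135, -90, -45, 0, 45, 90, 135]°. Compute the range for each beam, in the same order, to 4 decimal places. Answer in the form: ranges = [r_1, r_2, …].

ranges = [0.9007, 0.8075, 0.5196, 0.4659, 0.9000, 3.3336, 4.4400]

beam 1: φ=-135°, α=330°
  direction (0.8660, -0.5000); cell (8,7); t to first gridline: x 0.9007, y 1.1000 (then +1.1547 / +2.0000)
    (9,7) via x @ 0.9007  # hit
  → r_1 = 0.9007
beam 2: φ=-90°, α=15°
  direction (0.9659, 0.2588); cell (8,7); t to first gridline: x 0.8075, y 1.7387 (then +1.0353 / +3.8637)
    (9,7) via x @ 0.8075  # hit
  → r_2 = 0.8075
beam 3: φ=-45°, α=60°
  direction (0.5000, 0.8660); cell (8,7); t to first gridline: x 1.5600, y 0.5196 (then +2.0000 / +1.1547)
    (8,8) via y @ 0.5196  # hit
  → r_3 = 0.5196
beam 4: φ=0°, α=105°
  direction (-0.2588, 0.9659); cell (8,7); t to first gridline: x 0.8500, y 0.4659 (then +3.8637 / +1.0353)
    (8,8) via y @ 0.4659  # hit
  → r_4 = 0.4659
beam 5: φ=45°, α=150°
  direction (-0.8660, 0.5000); cell (8,7); t to first gridline: x 0.2540, y 0.9000 (then +1.1547 / +2.0000)
    (7,7) via x @ 0.2540
    (7,8) via y @ 0.9000  # hit
  → r_5 = 0.9000
beam 6: φ=90°, α=195°
  direction (-0.9659, -0.2588); cell (8,7); t to first gridline: x 0.2278, y 2.1250 (then +1.0353 / +3.8637)
    (7,7) via x @ 0.2278
    (6,7) via x @ 1.2630
    (6,6) via y @ 2.1250
    (5,6) via x @ 2.2983
    (4,6) via x @ 3.3336  # hit
  → r_6 = 3.3336
beam 7: φ=135°, α=240°
  direction (-0.5000, -0.8660); cell (8,7); t to first gridline: x 0.4400, y 0.6351 (then +2.0000 / +1.1547)
    (7,7) via x @ 0.4400
    (7,6) via y @ 0.6351
    (7,5) via y @ 1.7898
    (6,5) via x @ 2.4400
    (6,4) via y @ 2.9445
    (6,3) via y @ 4.0992
    (5,3) via x @ 4.4400  # hit
  → r_7 = 4.4400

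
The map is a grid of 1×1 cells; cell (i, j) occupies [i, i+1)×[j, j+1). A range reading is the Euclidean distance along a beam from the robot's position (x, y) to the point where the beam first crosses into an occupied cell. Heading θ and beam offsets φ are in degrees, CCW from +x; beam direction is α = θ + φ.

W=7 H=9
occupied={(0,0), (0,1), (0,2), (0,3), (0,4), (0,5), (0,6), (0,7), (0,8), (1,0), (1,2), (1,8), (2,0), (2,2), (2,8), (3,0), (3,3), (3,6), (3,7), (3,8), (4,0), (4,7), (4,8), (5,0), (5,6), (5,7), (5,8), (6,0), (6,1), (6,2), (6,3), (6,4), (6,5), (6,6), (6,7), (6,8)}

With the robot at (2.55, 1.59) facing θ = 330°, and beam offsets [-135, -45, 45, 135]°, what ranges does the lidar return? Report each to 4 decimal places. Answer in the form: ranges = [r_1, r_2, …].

ranges = [1.6047, 0.6108, 3.5717, 0.4245]

beam 1: φ=-135°, α=195°
  d=(-0.9659,-0.2588)  start (2,1)  tX=0.5694 tY=2.2796  stride 1/|dx|=1.0353 1/|dy|=3.8637
    cross x-line → (1,1), t=0.5694
    cross x-line → (0,1), t=1.6047 (wall)
  → r_1 = 1.6047
beam 2: φ=-45°, α=285°
  d=(0.2588,-0.9659)  start (2,1)  tX=1.7387 tY=0.6108  stride 1/|dx|=3.8637 1/|dy|=1.0353
    cross y-line → (2,0), t=0.6108 (wall)
  → r_2 = 0.6108
beam 3: φ=45°, α=15°
  d=(0.9659,0.2588)  start (2,1)  tX=0.4659 tY=1.5841  stride 1/|dx|=1.0353 1/|dy|=3.8637
    cross x-line → (3,1), t=0.4659
    cross x-line → (4,1), t=1.5012
    cross y-line → (4,2), t=1.5841
    cross x-line → (5,2), t=2.5364
    cross x-line → (6,2), t=3.5717 (wall)
  → r_3 = 3.5717
beam 4: φ=135°, α=105°
  d=(-0.2588,0.9659)  start (2,1)  tX=2.1250 tY=0.4245  stride 1/|dx|=3.8637 1/|dy|=1.0353
    cross y-line → (2,2), t=0.4245 (wall)
  → r_4 = 0.4245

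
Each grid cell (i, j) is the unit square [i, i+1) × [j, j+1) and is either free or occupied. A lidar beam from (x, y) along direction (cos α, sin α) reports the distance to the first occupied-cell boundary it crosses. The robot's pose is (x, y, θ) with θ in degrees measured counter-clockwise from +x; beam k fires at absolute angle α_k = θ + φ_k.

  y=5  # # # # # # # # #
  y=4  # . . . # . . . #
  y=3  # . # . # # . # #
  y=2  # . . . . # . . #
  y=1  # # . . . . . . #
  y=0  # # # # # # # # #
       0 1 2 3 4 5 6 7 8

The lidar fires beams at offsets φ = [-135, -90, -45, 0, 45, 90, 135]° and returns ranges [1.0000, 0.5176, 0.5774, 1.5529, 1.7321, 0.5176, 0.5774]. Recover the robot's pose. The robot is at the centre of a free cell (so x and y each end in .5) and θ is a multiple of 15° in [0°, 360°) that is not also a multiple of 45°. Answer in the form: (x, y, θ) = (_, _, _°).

(x, y, θ) = (2.5, 4.5, 165°)

Enumerate (i+0.5, j+0.5, θ) over the 21 free cells and 16 admissible headings. For each, cast all 7 beams and compare to the given ranges.
  (1.5, 2.5, 60°): beam 1 = 0.5176 ≠ 1.0000 ✗
  (6.5, 2.5, 15°): beam 1 = 1.7321 ≠ 1.0000 ✗
  (7.5, 1.5, 165°): beam 1 = 0.5774 ≠ 1.0000 ✗
  …
  (2.5, 4.5, 165°): r_1=1.0000, r_2=0.5176, r_3=0.5774, r_4=1.5529, r_5=1.7321, r_6=0.5176, r_7=0.5774 — all match ✓
Unique over the lattice → pose = (2.5, 4.5, 165°).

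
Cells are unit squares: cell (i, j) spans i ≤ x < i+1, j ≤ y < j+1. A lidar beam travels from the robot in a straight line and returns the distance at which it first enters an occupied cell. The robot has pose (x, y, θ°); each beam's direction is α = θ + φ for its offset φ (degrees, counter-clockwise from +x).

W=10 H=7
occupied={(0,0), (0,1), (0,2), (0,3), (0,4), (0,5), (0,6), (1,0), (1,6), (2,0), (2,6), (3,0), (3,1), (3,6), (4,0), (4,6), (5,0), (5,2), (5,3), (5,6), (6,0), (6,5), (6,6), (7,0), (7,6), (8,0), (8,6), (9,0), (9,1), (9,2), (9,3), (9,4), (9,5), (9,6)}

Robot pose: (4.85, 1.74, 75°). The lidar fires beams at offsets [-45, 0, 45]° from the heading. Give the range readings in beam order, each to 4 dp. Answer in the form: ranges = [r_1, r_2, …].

ranges = [0.5200, 0.5796, 4.9190]

beam 1: φ=-45°, α=30°
  d=(0.8660,0.5000)  start (4,1)  tX=0.1732 tY=0.5200  stride 1/|dx|=1.1547 1/|dy|=2.0000
    cross x-line → (5,1), t=0.1732
    cross y-line → (5,2), t=0.5200 (wall)
  → r_1 = 0.5200
beam 2: φ=0°, α=75°
  d=(0.2588,0.9659)  start (4,1)  tX=0.5796 tY=0.2692  stride 1/|dx|=3.8637 1/|dy|=1.0353
    cross y-line → (4,2), t=0.2692
    cross x-line → (5,2), t=0.5796 (wall)
  → r_2 = 0.5796
beam 3: φ=45°, α=120°
  d=(-0.5000,0.8660)  start (4,1)  tX=1.7000 tY=0.3002  stride 1/|dx|=2.0000 1/|dy|=1.1547
    cross y-line → (4,2), t=0.3002
    cross y-line → (4,3), t=1.4549
    cross x-line → (3,3), t=1.7000
    cross y-line → (3,4), t=2.6096
    cross x-line → (2,4), t=3.7000
    cross y-line → (2,5), t=3.7643
    cross y-line → (2,6), t=4.9190 (wall)
  → r_3 = 4.9190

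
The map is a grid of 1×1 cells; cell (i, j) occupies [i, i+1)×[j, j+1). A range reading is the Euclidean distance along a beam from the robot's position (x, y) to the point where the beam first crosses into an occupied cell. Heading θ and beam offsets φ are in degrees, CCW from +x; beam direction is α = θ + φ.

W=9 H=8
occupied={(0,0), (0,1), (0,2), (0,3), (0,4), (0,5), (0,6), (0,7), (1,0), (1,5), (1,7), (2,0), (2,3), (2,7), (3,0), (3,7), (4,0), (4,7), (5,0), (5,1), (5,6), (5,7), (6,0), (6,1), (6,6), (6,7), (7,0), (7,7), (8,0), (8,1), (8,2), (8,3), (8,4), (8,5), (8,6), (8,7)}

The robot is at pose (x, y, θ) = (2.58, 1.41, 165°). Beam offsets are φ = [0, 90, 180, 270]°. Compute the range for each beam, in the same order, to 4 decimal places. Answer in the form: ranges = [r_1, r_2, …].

ranges = [1.6357, 0.4245, 1.5841, 5.7872]

beam 1: φ=0°, α=165°
  cosα=-0.9659 sinα=0.2588 | (2,1) | tMaxX 0.6005 tMaxY 2.2796 | tΔX 1.0353 tΔY 3.8637
    t=0.6005 [x] (1,1)
    t=1.6357 [x] (0,1) — stop
  → r_1 = 1.6357
beam 2: φ=90°, α=255°
  cosα=-0.2588 sinα=-0.9659 | (2,1) | tMaxX 2.2409 tMaxY 0.4245 | tΔX 3.8637 tΔY 1.0353
    t=0.4245 [y] (2,0) — stop
  → r_2 = 0.4245
beam 3: φ=180°, α=345°
  cosα=0.9659 sinα=-0.2588 | (2,1) | tMaxX 0.4348 tMaxY 1.5841 | tΔX 1.0353 tΔY 3.8637
    t=0.4348 [x] (3,1)
    t=1.4701 [x] (4,1)
    t=1.5841 [y] (4,0) — stop
  → r_3 = 1.5841
beam 4: φ=270°, α=75°
  cosα=0.2588 sinα=0.9659 | (2,1) | tMaxX 1.6228 tMaxY 0.6108 | tΔX 3.8637 tΔY 1.0353
    t=0.6108 [y] (2,2)
    t=1.6228 [x] (3,2)
    t=1.6461 [y] (3,3)
    t=2.6814 [y] (3,4)
    t=3.7166 [y] (3,5)
    t=4.7519 [y] (3,6)
    t=5.4865 [x] (4,6)
    t=5.7872 [y] (4,7) — stop
  → r_4 = 5.7872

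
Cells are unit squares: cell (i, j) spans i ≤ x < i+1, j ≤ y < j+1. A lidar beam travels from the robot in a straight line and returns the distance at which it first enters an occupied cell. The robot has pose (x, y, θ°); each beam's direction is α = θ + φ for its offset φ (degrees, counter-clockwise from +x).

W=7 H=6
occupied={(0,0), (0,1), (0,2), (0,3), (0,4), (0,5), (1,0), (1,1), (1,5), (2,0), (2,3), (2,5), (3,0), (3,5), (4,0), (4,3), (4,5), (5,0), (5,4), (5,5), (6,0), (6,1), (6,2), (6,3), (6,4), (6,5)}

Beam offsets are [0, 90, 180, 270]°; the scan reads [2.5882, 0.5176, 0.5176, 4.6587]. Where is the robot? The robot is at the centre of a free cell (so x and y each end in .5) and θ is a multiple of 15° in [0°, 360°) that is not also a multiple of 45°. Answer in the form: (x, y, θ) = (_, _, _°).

(x, y, θ) = (1.5, 2.5, 75°)

Candidates: 16 free-cell centres × 16 headings = 256 poses. Raycast each; keep the one whose scan matches to 4 dp.
  (5.5, 2.5, 285°): beam 1 = 1.5529 ≠ 2.5882 ✗
  (1.5, 2.5, 120°): beam 1 = 1.0000 ≠ 2.5882 ✗
  (5.5, 1.5, 330°): beam 1 = 0.5774 ≠ 2.5882 ✗
  (2.5, 2.5, 15°): beam 1 = 1.9319 ≠ 2.5882 ✗
  …
  (1.5, 2.5, 75°): r_1=2.5882, r_2=0.5176, r_3=0.5176, r_4=4.6587 — all match ✓
Only this pose fits every beam.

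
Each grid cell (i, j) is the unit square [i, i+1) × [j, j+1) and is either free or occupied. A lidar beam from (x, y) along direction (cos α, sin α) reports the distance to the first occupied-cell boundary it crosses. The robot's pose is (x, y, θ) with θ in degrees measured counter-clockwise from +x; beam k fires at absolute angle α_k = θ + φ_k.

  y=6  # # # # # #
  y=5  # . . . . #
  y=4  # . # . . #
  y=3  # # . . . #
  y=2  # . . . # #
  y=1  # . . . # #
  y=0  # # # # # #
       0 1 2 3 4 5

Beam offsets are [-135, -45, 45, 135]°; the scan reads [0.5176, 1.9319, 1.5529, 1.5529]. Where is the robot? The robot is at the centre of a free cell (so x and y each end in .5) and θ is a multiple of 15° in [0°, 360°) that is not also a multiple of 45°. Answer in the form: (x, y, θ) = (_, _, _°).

(x, y, θ) = (3.5, 4.5, 330°)

Enumerate (i+0.5, j+0.5, θ) over the 16 free cells and 16 admissible headings. For each, cast all 4 beams and compare to the given ranges.
  (3.5, 5.5, 300°): beam 1 = 1.9319 ≠ 0.5176 ✗
  (1.5, 4.5, 165°): beam 1 = 0.5774 ≠ 0.5176 ✗
  (3.5, 4.5, 30°): beam 1 = 3.6235 ≠ 0.5176 ✗
  (4.5, 5.5, 240°): beam 3 = 1.9319 ≠ 1.5529 ✗
  …
  (3.5, 4.5, 330°): r_1=0.5176, r_2=1.9319, r_3=1.5529, r_4=1.5529 — all match ✓
Only this pose fits every beam.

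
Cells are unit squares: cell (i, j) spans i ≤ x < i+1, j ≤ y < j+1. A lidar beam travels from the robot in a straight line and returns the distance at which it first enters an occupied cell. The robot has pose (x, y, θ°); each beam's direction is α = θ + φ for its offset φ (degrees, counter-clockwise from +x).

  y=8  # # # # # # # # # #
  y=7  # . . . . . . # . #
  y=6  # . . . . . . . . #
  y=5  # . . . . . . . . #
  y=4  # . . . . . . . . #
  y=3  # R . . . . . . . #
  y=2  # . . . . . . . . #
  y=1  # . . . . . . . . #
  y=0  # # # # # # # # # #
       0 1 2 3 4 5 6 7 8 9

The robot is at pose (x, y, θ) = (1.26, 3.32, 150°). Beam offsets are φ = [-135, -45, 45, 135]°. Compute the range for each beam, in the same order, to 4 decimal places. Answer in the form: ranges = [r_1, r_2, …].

beam 1: φ=-135°, α=15°
  direction (0.9659, 0.2588); cell (1,3); t to first gridline: x 0.7661, y 2.6273 (then +1.0353 / +3.8637)
    (2,3) via x @ 0.7661
    (3,3) via x @ 1.8014
    (3,4) via y @ 2.6273
    (4,4) via x @ 2.8367
    (5,4) via x @ 3.8719
    (6,4) via x @ 4.9072
    (7,4) via x @ 5.9425
    (7,5) via y @ 6.4910
    (8,5) via x @ 6.9778
    (9,5) via x @ 8.0130  # hit
  → r_1 = 8.0130
beam 2: φ=-45°, α=105°
  direction (-0.2588, 0.9659); cell (1,3); t to first gridline: x 1.0046, y 0.7040 (then +3.8637 / +1.0353)
    (1,4) via y @ 0.7040
    (0,4) via x @ 1.0046  # hit
  → r_2 = 1.0046
beam 3: φ=45°, α=195°
  direction (-0.9659, -0.2588); cell (1,3); t to first gridline: x 0.2692, y 1.2364 (then +1.0353 / +3.8637)
    (0,3) via x @ 0.2692  # hit
  → r_3 = 0.2692
beam 4: φ=135°, α=285°
  direction (0.2588, -0.9659); cell (1,3); t to first gridline: x 2.8591, y 0.3313 (then +3.8637 / +1.0353)
    (1,2) via y @ 0.3313
    (1,1) via y @ 1.3666
    (1,0) via y @ 2.4018  # hit
  → r_4 = 2.4018

ranges = [8.0130, 1.0046, 0.2692, 2.4018]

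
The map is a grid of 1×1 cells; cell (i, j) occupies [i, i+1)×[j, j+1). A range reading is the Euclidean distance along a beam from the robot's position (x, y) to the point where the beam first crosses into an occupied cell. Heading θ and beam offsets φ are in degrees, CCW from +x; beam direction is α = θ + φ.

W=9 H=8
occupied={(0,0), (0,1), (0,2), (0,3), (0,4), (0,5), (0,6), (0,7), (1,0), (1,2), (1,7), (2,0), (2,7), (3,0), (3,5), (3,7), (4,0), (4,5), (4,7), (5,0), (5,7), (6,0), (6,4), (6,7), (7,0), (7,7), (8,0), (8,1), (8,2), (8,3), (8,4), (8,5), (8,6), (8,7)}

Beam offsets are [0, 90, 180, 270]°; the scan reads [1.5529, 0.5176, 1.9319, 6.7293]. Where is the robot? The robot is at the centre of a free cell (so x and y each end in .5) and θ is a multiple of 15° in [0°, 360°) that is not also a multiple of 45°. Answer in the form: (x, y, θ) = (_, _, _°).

(x, y, θ) = (7.5, 2.5, 255°)

The pose lattice has 38·16 = 608 candidates. Test each by forward raycasting.
  (7.5, 6.5, 165°): beam 1 = 1.9319 ≠ 1.5529 ✗
  (2.5, 5.5, 255°): beam 1 = 2.5882 ≠ 1.5529 ✗
  (6.5, 2.5, 210°): beam 1 = 3.0000 ≠ 1.5529 ✗
  (4.5, 4.5, 195°): beam 1 = 3.6235 ≠ 1.5529 ✗
  …
  (7.5, 2.5, 255°): r_1=1.5529, r_2=0.5176, r_3=1.9319, r_4=6.7293 — all match ✓
Unique over the lattice → pose = (7.5, 2.5, 255°).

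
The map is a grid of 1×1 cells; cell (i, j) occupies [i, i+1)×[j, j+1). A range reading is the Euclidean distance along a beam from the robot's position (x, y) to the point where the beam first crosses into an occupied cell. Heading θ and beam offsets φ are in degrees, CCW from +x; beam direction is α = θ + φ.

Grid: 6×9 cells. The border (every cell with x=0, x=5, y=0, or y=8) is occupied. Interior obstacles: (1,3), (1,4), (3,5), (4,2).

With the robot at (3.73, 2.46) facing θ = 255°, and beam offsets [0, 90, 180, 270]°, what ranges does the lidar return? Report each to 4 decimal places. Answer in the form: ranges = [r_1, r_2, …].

beam 1: φ=0°, α=255°
  d=(-0.2588,-0.9659)  start (3,2)  tX=2.8205 tY=0.4762  stride 1/|dx|=3.8637 1/|dy|=1.0353
    cross y-line → (3,1), t=0.4762
    cross y-line → (3,0), t=1.5115 (wall)
  → r_1 = 1.5115
beam 2: φ=90°, α=345°
  d=(0.9659,-0.2588)  start (3,2)  tX=0.2795 tY=1.7773  stride 1/|dx|=1.0353 1/|dy|=3.8637
    cross x-line → (4,2), t=0.2795 (wall)
  → r_2 = 0.2795
beam 3: φ=180°, α=75°
  d=(0.2588,0.9659)  start (3,2)  tX=1.0432 tY=0.5590  stride 1/|dx|=3.8637 1/|dy|=1.0353
    cross y-line → (3,3), t=0.5590
    cross x-line → (4,3), t=1.0432
    cross y-line → (4,4), t=1.5943
    cross y-line → (4,5), t=2.6296
    cross y-line → (4,6), t=3.6649
    cross y-line → (4,7), t=4.7002
    cross x-line → (5,7), t=4.9069 (wall)
  → r_3 = 4.9069
beam 4: φ=270°, α=165°
  d=(-0.9659,0.2588)  start (3,2)  tX=0.7558 tY=2.0864  stride 1/|dx|=1.0353 1/|dy|=3.8637
    cross x-line → (2,2), t=0.7558
    cross x-line → (1,2), t=1.7910
    cross y-line → (1,3), t=2.0864 (wall)
  → r_4 = 2.0864

ranges = [1.5115, 0.2795, 4.9069, 2.0864]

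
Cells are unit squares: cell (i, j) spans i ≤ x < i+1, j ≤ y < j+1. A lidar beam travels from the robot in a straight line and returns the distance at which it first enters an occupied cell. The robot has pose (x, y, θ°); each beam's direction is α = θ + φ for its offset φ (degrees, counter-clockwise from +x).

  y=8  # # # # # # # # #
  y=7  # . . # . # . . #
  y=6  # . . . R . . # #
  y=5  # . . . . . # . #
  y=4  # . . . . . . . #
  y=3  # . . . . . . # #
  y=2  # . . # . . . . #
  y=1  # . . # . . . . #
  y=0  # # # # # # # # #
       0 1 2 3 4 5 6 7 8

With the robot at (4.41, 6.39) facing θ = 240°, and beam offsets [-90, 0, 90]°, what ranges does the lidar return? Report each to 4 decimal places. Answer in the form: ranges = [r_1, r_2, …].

beam 1: φ=-90°, α=150°
  direction (-0.8660, 0.5000); cell (4,6); t to first gridline: x 0.4734, y 1.2200 (then +1.1547 / +2.0000)
    (3,6) via x @ 0.4734
    (3,7) via y @ 1.2200  # hit
  → r_1 = 1.2200
beam 2: φ=0°, α=240°
  direction (-0.5000, -0.8660); cell (4,6); t to first gridline: x 0.8200, y 0.4503 (then +2.0000 / +1.1547)
    (4,5) via y @ 0.4503
    (3,5) via x @ 0.8200
    (3,4) via y @ 1.6050
    (3,3) via y @ 2.7597
    (2,3) via x @ 2.8200
    (2,2) via y @ 3.9144
    (1,2) via x @ 4.8200
    (1,1) via y @ 5.0691
    (1,0) via y @ 6.2238  # hit
  → r_2 = 6.2238
beam 3: φ=90°, α=330°
  direction (0.8660, -0.5000); cell (4,6); t to first gridline: x 0.6813, y 0.7800 (then +1.1547 / +2.0000)
    (5,6) via x @ 0.6813
    (5,5) via y @ 0.7800
    (6,5) via x @ 1.8360  # hit
  → r_3 = 1.8360

ranges = [1.2200, 6.2238, 1.8360]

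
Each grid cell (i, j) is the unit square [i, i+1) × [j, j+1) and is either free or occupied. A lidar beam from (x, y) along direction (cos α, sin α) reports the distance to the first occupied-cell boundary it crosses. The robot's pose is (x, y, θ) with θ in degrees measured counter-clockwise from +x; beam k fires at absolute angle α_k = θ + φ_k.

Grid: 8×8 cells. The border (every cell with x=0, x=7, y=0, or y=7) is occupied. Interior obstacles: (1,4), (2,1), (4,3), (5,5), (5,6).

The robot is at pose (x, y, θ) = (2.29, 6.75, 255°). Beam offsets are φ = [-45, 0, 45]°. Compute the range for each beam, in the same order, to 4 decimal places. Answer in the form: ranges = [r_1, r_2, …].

ranges = [1.4896, 1.8117, 3.4200]

beam 1: φ=-45°, α=210°
  direction (-0.8660, -0.5000); cell (2,6); t to first gridline: x 0.3349, y 1.5000 (then +1.1547 / +2.0000)
    (1,6) via x @ 0.3349
    (0,6) via x @ 1.4896  # hit
  → r_1 = 1.4896
beam 2: φ=0°, α=255°
  direction (-0.2588, -0.9659); cell (2,6); t to first gridline: x 1.1205, y 0.7765 (then +3.8637 / +1.0353)
    (2,5) via y @ 0.7765
    (1,5) via x @ 1.1205
    (1,4) via y @ 1.8117  # hit
  → r_2 = 1.8117
beam 3: φ=45°, α=300°
  direction (0.5000, -0.8660); cell (2,6); t to first gridline: x 1.4200, y 0.8660 (then +2.0000 / +1.1547)
    (2,5) via y @ 0.8660
    (3,5) via x @ 1.4200
    (3,4) via y @ 2.0207
    (3,3) via y @ 3.1754
    (4,3) via x @ 3.4200  # hit
  → r_3 = 3.4200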